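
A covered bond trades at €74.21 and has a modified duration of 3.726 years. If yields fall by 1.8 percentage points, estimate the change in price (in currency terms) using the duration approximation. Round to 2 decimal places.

+€4.98

Duration approximation: ΔP/P ≈ -D_mod · Δy = -3.726 × (-0.018) = +0.067068.
ΔP ≈ 74.21 × (+0.067068) = +4.97711628.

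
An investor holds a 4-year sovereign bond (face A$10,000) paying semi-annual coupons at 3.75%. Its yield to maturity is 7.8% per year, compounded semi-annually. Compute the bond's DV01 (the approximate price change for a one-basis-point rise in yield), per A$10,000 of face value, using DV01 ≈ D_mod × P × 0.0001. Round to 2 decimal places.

A$3.10

Periodic yield y = 0.039.
  t   CF        PV=CF/(1+0.039)^t    t·PV
  1       187.50       180.4620       180.4620
  2       187.50       173.6881       347.3763
  3       187.50       167.1686       501.5057
  4       187.50       160.8937       643.5749
  5       187.50       154.8544       774.2720
  6       187.50       149.0418       894.2506
  7       187.50       143.4473     1,004.1312
  8    10,187.50     7,501.4158    60,011.3267
  Σ                  8,630.9717    64,356.8994
P = 8,630.9717; D_Mac = 7.45651 half-year periods = 3.72825 yrs; D_mod = 3.58831 yrs.
DV01 ≈ 3.58831 × 8,630.9717 × 0.0001 = 3.097060.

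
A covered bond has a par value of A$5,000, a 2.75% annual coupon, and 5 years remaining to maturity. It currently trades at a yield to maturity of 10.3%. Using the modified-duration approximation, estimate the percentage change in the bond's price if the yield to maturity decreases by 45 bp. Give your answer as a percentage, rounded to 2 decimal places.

+1.91%

Periodic yield y = 0.103. Modified duration first:
  t   CF        PV=CF/(1+0.103)^t    t·PV
  1       137.50       124.6600       124.6600
  2       137.50       113.0191       226.0381
  3       137.50       102.4651       307.3954
  4       137.50        92.8968       371.5871
  5     5,137.50     3,146.8372    15,734.1859
  Σ                  3,579.8782    16,763.8666
P = 3,579.8782; D_Mac = 4.68280 yrs; D_mod = 4.68280/(1+0.103) = 4.24552 yrs.
ΔP/P ≈ -D_mod · Δy = -4.24552 × (-0.0045) = +0.019105 = +1.9105%.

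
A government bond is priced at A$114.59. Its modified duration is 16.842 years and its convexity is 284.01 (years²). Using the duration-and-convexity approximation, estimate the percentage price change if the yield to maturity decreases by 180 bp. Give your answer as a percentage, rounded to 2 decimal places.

+34.92%

Duration effect: -D_mod·Δy = -16.842 × (-0.018) = +0.303156
Convexity effect: ½·C·(Δy)² = 0.5 × 284.01 × (-0.018)² = +0.04600962
ΔP/P ≈ +0.303156 + 0.04600962 = +0.34916562
= +34.916562%.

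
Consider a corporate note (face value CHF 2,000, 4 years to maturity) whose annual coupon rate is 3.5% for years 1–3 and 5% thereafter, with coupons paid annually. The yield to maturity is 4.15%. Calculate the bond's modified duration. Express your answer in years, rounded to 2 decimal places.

Periodic yield y = 0.0415. First find Macaulay duration:
  t   CF        PV=CF/(1+0.0415)^t    t·PV
  1        70.00        67.2108        67.2108
  2        70.00        64.5326       129.0653
  3        70.00        61.9613       185.8838
  4     2,100.00     1,784.7698     7,139.0790
  Σ                  1,978.4744     7,521.2388
P = 1,978.4744; Macaulay duration = 7,521.2388 / 1,978.4744 = 3.80153 years.
Modified duration = D_Mac / (1 + y) = 3.80153 / 1.0415 = 3.65006 years.

3.65 years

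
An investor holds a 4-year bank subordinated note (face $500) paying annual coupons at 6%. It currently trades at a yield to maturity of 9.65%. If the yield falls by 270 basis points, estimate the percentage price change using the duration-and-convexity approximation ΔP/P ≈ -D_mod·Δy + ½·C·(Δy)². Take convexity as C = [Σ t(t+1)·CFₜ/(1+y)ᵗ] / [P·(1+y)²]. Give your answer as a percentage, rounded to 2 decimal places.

With y = 0.0965:
  t   CF        PV=CF/(1+0.0965)^t    t·PV        t(t+1)·PV
  1        30.00        27.3598        27.3598          54.7196
  2        30.00        24.9519        49.9038         149.7115
  3        30.00        22.7560        68.2679         273.0716
  4       530.00       366.6413     1,466.5650       7,332.8250
  Σ                    441.7089     1,612.0965       7,810.3277
P = 441.7089; D_Mac = 3.64968 yrs; D_mod = 3.32848 yrs; C = 14.70672.
Duration effect: -3.32848 × (-0.027) = +0.089869
Convexity effect: 0.5 × 14.70672 × (-0.027)² = +0.0053606
ΔP/P ≈ +0.089869 + 0.0053606 = +0.095230 = +9.5230%.

+9.52%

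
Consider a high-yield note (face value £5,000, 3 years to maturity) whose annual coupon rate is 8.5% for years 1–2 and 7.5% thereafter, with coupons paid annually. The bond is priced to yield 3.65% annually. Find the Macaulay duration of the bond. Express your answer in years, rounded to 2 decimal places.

2.78 years

Periodic yield y = 0.0365. Discount each cash flow and weight by its year:
  t   CF        PV=CF/(1+0.0365)^t    t·PV
  1       425.00       410.0338       410.0338
  2       425.00       395.5946       791.1891
  3     5,375.00     4,826.9250    14,480.7749
  Σ                  5,632.5533    15,681.9978
Price P = Σ PV = 5,632.5533.
Macaulay duration = Σ(t·PV) / P = 15,681.9978 / 5,632.5533 = 2.78417 years.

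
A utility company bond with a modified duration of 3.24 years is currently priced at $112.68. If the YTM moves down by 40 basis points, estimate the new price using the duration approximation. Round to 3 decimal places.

$114.140

Duration approximation: ΔP/P ≈ -D_mod · Δy = -3.24 × (-0.004) = +0.012960.
New price ≈ 112.68 × (1 + 0.012960) = 114.1403328.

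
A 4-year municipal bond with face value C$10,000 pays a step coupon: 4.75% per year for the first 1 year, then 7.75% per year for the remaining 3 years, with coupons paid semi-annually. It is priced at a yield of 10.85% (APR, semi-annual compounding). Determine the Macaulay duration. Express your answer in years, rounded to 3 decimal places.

3.571 years

Periodic yield y = 0.05425. Discount each cash flow and weight by its period:
  t   CF        PV=CF/(1+0.05425)^t    t·PV
  1       237.50       225.2786       225.2786
  2       237.50       213.6862       427.3723
  3       387.50       330.7051       992.1153
  4       387.50       313.6875     1,254.7502
  5       387.50       297.5457     1,487.7284
  6       387.50       282.2345     1,693.4068
  7       387.50       267.7111     1,873.9780
  8    10,387.50     6,807.1004    54,456.8036
  Σ                  8,737.9492    62,411.4332
Price P = Σ PV = 8,737.9492.
Macaulay duration = Σ(t·PV) / P = 62,411.4332 / 8,737.9492 = 7.14257 half-year periods.
In years: 7.14257 / 2 = 3.57129 years.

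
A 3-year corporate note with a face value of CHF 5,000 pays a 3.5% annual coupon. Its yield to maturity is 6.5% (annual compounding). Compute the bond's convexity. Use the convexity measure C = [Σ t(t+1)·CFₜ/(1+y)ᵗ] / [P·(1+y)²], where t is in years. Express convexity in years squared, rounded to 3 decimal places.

10.088

With y = 0.065:
  t   CF        PV=CF/(1+0.065)^t    t·PV        t(t+1)·PV
  1       175.00       164.3192       164.3192         328.6385
  2       175.00       154.2904       308.5807         925.7422
  3     5,175.00     4,284.1191    12,852.3572      51,409.4286
  Σ                  4,602.7287    13,325.2571      52,663.8093
P = 4,602.7287.
Convexity = Σ t(t+1)·PV / [P·(1+y)²] = 52,663.8093 / (4,602.7287 × 1.134225) = 10.08783.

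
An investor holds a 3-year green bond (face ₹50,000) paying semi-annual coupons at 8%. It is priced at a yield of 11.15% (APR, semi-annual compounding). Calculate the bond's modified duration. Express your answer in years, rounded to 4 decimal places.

Periodic yield y = 0.05575. First find Macaulay duration:
  t   CF        PV=CF/(1+0.05575)^t    t·PV
  1     2,000.00     1,894.3879     1,894.3879
  2     2,000.00     1,794.3527     3,588.7054
  3     2,000.00     1,699.6000     5,098.8000
  4     2,000.00     1,609.8508     6,439.4033
  5     2,000.00     1,524.8409     7,624.2047
  6    52,000.00    37,552.3226   225,313.9355
  Σ                 46,075.3550   249,959.4369
P = 46,075.3550; Macaulay duration = 249,959.4369 / 46,075.3550 = 5.42501 half-year periods = 2.71251 years.
Modified duration = D_Mac / (1 + y) = 2.71251 / 1.05575 = 2.56927 years.

2.5693 years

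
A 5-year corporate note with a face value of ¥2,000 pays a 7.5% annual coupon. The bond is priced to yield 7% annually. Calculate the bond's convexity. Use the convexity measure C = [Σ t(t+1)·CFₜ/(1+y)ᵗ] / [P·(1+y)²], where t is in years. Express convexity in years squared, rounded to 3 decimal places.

With y = 0.07:
  t   CF        PV=CF/(1+0.07)^t    t·PV        t(t+1)·PV
  1       150.00       140.1869       140.1869         280.3738
  2       150.00       131.0158       262.0316         786.0949
  3       150.00       122.4447       367.3340       1,469.3362
  4       150.00       114.4343       457.7371       2,288.6856
  5     2,150.00     1,532.9203     7,664.6014      45,987.6086
  Σ                  2,041.0020     8,891.8911      50,812.0991
P = 2,041.0020.
Convexity = Σ t(t+1)·PV / [P·(1+y)²] = 50,812.0991 / (2,041.0020 × 1.144900) = 21.74484.

21.745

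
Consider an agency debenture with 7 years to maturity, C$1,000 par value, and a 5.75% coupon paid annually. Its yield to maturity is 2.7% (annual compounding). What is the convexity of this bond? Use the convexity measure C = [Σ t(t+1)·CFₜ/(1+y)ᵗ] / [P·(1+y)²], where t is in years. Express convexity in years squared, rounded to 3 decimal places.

With y = 0.027:
  t   CF        PV=CF/(1+0.027)^t    t·PV        t(t+1)·PV
  1        57.50        55.9883        55.9883         111.9766
  2        57.50        54.5164       109.0327         327.0982
  3        57.50        53.0831       159.2494         636.9975
  4        57.50        51.6876       206.7503       1,033.7513
  5        57.50        50.3287       251.6435       1,509.8607
  6        57.50        49.0055       294.0332       2,058.2327
  7     1,057.50       877.5811     6,143.0678      49,144.5427
  Σ                  1,192.1907     7,219.7652      54,822.4598
P = 1,192.1907.
Convexity = Σ t(t+1)·PV / [P·(1+y)²] = 54,822.4598 / (1,192.1907 × 1.054729) = 43.59853.

43.599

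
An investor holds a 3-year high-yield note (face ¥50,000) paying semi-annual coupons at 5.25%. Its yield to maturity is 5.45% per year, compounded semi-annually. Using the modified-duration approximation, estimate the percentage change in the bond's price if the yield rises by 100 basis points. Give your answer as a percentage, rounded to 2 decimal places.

-2.74%

Periodic yield y = 0.02725. Modified duration first:
  t   CF        PV=CF/(1+0.02725)^t    t·PV
  1     1,312.50     1,277.6831     1,277.6831
  2     1,312.50     1,243.7899     2,487.5797
  3     1,312.50     1,210.7957     3,632.3870
  4     1,312.50     1,178.6767     4,714.7070
  5     1,312.50     1,147.4098     5,737.0491
  6    51,312.50    43,668.2990   262,009.7937
  Σ                 49,726.6542   279,859.1997
P = 49,726.6542; D_Mac = 5.62795 half-year periods = 2.81398 yrs; D_mod = 2.81398/(1+0.02725) = 2.73933 yrs.
ΔP/P ≈ -D_mod · Δy = -2.73933 × (+0.01) = -0.027393 = -2.7393%.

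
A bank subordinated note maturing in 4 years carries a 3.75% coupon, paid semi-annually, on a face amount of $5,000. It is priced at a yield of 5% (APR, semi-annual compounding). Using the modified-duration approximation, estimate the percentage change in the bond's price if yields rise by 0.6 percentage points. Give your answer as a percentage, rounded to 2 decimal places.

Periodic yield y = 0.025. Modified duration first:
  t   CF        PV=CF/(1+0.025)^t    t·PV
  1        93.75        91.4634        91.4634
  2        93.75        89.2326       178.4652
  3        93.75        87.0562       261.1686
  4        93.75        84.9329       339.7315
  5        93.75        82.8613       414.3067
  6        93.75        80.8403       485.0420
  7        93.75        78.8686       552.0803
  8     5,093.75     4,180.6778    33,445.4228
  Σ                  4,775.9332    35,767.6804
P = 4,775.9332; D_Mac = 7.48915 half-year periods = 3.74458 yrs; D_mod = 3.74458/(1+0.025) = 3.65324 yrs.
ΔP/P ≈ -D_mod · Δy = -3.65324 × (+0.006) = -0.021919 = -2.1919%.

-2.19%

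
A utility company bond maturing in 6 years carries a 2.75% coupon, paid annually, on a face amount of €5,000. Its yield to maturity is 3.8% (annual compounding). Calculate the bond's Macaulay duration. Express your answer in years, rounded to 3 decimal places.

5.599 years

Periodic yield y = 0.038. Discount each cash flow and weight by its year:
  t   CF        PV=CF/(1+0.038)^t    t·PV
  1       137.50       132.4663       132.4663
  2       137.50       127.6168       255.2337
  3       137.50       122.9449       368.8348
  4       137.50       118.4441       473.7762
  5       137.50       114.1080       570.5398
  6     5,137.50     4,107.4068    24,644.4406
  Σ                  4,722.9868    26,445.2914
Price P = Σ PV = 4,722.9868.
Macaulay duration = Σ(t·PV) / P = 26,445.2914 / 4,722.9868 = 5.59927 years.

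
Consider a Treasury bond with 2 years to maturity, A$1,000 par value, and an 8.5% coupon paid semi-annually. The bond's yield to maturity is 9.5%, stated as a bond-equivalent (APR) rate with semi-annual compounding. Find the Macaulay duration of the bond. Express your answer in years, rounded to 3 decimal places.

1.880 years

Periodic yield y = 0.0475. Discount each cash flow and weight by its period:
  t   CF        PV=CF/(1+0.0475)^t    t·PV
  1        42.50        40.5728        40.5728
  2        42.50        38.7330        77.4660
  3        42.50        36.9766       110.9298
  4     1,042.50       865.8844     3,463.5378
  Σ                    982.1668     3,692.5063
Price P = Σ PV = 982.1668.
Macaulay duration = Σ(t·PV) / P = 3,692.5063 / 982.1668 = 3.75955 half-year periods.
In years: 3.75955 / 2 = 1.87978 years.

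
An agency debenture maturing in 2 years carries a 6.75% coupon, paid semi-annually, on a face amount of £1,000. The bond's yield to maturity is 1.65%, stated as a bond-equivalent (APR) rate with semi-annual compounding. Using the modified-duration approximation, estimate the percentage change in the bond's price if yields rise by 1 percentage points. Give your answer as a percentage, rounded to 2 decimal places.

Periodic yield y = 0.00825. Modified duration first:
  t   CF        PV=CF/(1+0.00825)^t    t·PV
  1        33.75        33.4738        33.4738
  2        33.75        33.1999        66.3999
  3        33.75        32.9283        98.7848
  4     1,033.75     1,000.3284     4,001.3136
  Σ                  1,099.9305     4,199.9722
P = 1,099.9305; D_Mac = 3.81840 half-year periods = 1.90920 yrs; D_mod = 1.90920/(1+0.00825) = 1.89358 yrs.
ΔP/P ≈ -D_mod · Δy = -1.89358 × (+0.01) = -0.018936 = -1.8936%.

-1.89%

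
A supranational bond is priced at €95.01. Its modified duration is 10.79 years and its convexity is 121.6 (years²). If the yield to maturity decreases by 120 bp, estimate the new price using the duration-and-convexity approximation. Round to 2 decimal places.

€108.14

Duration effect: -D_mod·Δy = -10.79 × (-0.012) = +0.129480
Convexity effect: ½·C·(Δy)² = 0.5 × 121.6 × (-0.012)² = +0.0087552
ΔP/P ≈ +0.129480 + 0.0087552 = +0.1382352
New price ≈ 95.01 × (1 + 0.1382352) = 108.143726352.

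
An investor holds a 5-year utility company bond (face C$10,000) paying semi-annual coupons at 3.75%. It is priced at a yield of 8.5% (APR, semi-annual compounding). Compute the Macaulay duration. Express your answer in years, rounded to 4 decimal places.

Periodic yield y = 0.0425. Discount each cash flow and weight by its period:
  t   CF        PV=CF/(1+0.0425)^t    t·PV
  1       187.50       179.8561       179.8561
  2       187.50       172.5239       345.0477
  3       187.50       165.4905       496.4715
  4       187.50       158.7439       634.9756
  5       187.50       152.2723       761.3616
  6       187.50       146.0646       876.3874
  7       187.50       140.1099       980.7693
  8       187.50       134.3980     1,075.1839
  9       187.50       128.9189     1,160.2704
  10   10,187.50     6,719.0363    67,190.3627
  Σ                  8,097.4143    73,700.6862
Price P = Σ PV = 8,097.4143.
Macaulay duration = Σ(t·PV) / P = 73,700.6862 / 8,097.4143 = 9.10176 half-year periods.
In years: 9.10176 / 2 = 4.55088 years.

4.5509 years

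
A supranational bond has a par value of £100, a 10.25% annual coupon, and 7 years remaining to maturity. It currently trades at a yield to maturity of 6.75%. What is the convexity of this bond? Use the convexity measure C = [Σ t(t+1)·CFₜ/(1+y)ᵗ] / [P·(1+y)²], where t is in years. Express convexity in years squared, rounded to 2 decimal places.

35.04

With y = 0.0675:
  t   CF        PV=CF/(1+0.0675)^t    t·PV        t(t+1)·PV
  1        10.25         9.6019         9.6019          19.2037
  2        10.25         8.9947        17.9895          53.9684
  3        10.25         8.4260        25.2779         101.1117
  4        10.25         7.8932        31.5727         157.8637
  5        10.25         7.3941        36.9704         221.8226
  6        10.25         6.9265        41.5593         290.9148
  7       110.25        69.7916       488.5415       3,908.3319
  Σ                    119.0280       651.5132       4,753.2168
P = 119.0280.
Convexity = Σ t(t+1)·PV / [P·(1+y)²] = 4,753.2168 / (119.0280 × 1.139556) = 35.04311.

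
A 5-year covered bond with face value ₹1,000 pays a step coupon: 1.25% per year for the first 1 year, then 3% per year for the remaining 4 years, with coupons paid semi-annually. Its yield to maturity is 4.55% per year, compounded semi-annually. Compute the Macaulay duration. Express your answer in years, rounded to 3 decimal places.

4.738 years

Periodic yield y = 0.02275. Discount each cash flow and weight by its period:
  t   CF        PV=CF/(1+0.02275)^t    t·PV
  1         6.25         6.1110         6.1110
  2         6.25         5.9750        11.9501
  3        15.00        14.0211        42.0634
  4        15.00        13.7092        54.8370
  5        15.00        13.4043        67.0215
  6        15.00        13.1061        78.6368
  7        15.00        12.8146        89.7022
  8        15.00        12.5295       100.2364
  9        15.00        12.2508       110.2576
  10    1,015.00       810.5339     8,105.3386
  Σ                    914.4556     8,666.1542
Price P = Σ PV = 914.4556.
Macaulay duration = Σ(t·PV) / P = 8,666.1542 / 914.4556 = 9.47684 half-year periods.
In years: 9.47684 / 2 = 4.73842 years.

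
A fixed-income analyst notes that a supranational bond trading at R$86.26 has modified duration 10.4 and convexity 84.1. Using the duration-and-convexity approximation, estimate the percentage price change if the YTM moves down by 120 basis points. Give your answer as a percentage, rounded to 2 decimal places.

Duration effect: -D_mod·Δy = -10.4 × (-0.012) = +0.124800
Convexity effect: ½·C·(Δy)² = 0.5 × 84.1 × (-0.012)² = +0.0060552
ΔP/P ≈ +0.124800 + 0.0060552 = +0.1308552
= +13.08552%.

+13.09%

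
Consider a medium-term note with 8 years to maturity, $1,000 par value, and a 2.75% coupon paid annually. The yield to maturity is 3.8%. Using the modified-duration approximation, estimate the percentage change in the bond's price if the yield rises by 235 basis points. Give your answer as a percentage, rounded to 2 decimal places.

-16.43%

Periodic yield y = 0.038. Modified duration first:
  t   CF        PV=CF/(1+0.038)^t    t·PV
  1        27.50        26.4933        26.4933
  2        27.50        25.5234        51.0467
  3        27.50        24.5890        73.7670
  4        27.50        23.6888        94.7552
  5        27.50        22.8216       114.1080
  6        27.50        21.9861       131.9167
  7        27.50        21.1812       148.2686
  8     1,027.50       762.4353     6,099.4825
  Σ                    928.7187     6,739.8380
P = 928.7187; D_Mac = 7.25714 yrs; D_mod = 7.25714/(1+0.038) = 6.99146 yrs.
ΔP/P ≈ -D_mod · Δy = -6.99146 × (+0.0235) = -0.164299 = -16.4299%.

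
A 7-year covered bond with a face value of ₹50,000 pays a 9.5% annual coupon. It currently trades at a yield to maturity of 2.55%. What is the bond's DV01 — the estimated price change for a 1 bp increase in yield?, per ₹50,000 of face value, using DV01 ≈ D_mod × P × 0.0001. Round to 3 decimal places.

₹40.060

Periodic yield y = 0.0255.
  t   CF        PV=CF/(1+0.0255)^t    t·PV
  1     4,750.00     4,631.8869     4,631.8869
  2     4,750.00     4,516.7108     9,033.4215
  3     4,750.00     4,404.3986    13,213.1958
  4     4,750.00     4,294.8792    17,179.5167
  5     4,750.00     4,188.0831    20,940.4153
  6     4,750.00     4,083.9425    24,503.6551
  7    54,750.00    45,902.3025   321,316.1174
  Σ                 72,022.2035   410,818.2088
P = 72,022.2035; D_Mac = 5.70405 yrs; D_mod = 5.56221 yrs.
DV01 ≈ 5.56221 × 72,022.2035 × 0.0001 = 40.060284.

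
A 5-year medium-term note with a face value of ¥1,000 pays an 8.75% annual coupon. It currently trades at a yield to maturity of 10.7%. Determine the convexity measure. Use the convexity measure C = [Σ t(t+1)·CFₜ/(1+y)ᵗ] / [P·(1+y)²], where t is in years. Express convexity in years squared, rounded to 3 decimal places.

With y = 0.107:
  t   CF        PV=CF/(1+0.107)^t    t·PV        t(t+1)·PV
  1        87.50        79.0425        79.0425         158.0849
  2        87.50        71.4024       142.8048         428.4144
  3        87.50        64.5008       193.5024         774.0098
  4        87.50        58.2663       233.0653       1,165.3263
  5     1,087.50       654.1708     3,270.8540      19,625.1243
  Σ                    927.3828     3,919.2690      22,150.9597
P = 927.3828.
Convexity = Σ t(t+1)·PV / [P·(1+y)²] = 22,150.9597 / (927.3828 × 1.225449) = 19.49119.

19.491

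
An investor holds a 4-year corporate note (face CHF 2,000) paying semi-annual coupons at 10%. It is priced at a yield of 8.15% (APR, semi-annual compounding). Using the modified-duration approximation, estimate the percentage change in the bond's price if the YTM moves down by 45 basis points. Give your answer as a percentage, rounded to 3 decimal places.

+1.476%

Periodic yield y = 0.04075. Modified duration first:
  t   CF        PV=CF/(1+0.04075)^t    t·PV
  1       100.00        96.0846        96.0846
  2       100.00        92.3224       184.6448
  3       100.00        88.7076       266.1227
  4       100.00        85.2343       340.9371
  5       100.00        81.8970       409.4849
  6       100.00        78.6904       472.1421
  7       100.00        75.6093       529.2649
  8     2,100.00     1,525.6255    12,205.0040
  Σ                  2,124.1709    14,503.6852
P = 2,124.1709; D_Mac = 6.82793 half-year periods = 3.41396 yrs; D_mod = 3.41396/(1+0.04075) = 3.28029 yrs.
ΔP/P ≈ -D_mod · Δy = -3.28029 × (-0.0045) = +0.014761 = +1.4761%.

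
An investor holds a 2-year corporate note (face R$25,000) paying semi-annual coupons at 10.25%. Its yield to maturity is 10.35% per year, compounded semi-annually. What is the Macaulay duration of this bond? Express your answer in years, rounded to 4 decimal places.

1.8583 years

Periodic yield y = 0.05175. Discount each cash flow and weight by its period:
  t   CF        PV=CF/(1+0.05175)^t    t·PV
  1     1,281.25     1,218.2077     1,218.2077
  2     1,281.25     1,158.2674     2,316.5348
  3     1,281.25     1,101.2764     3,303.8291
  4    26,281.25    21,478.1037    85,912.4148
  Σ                 24,955.8552    92,750.9864
Price P = Σ PV = 24,955.8552.
Macaulay duration = Σ(t·PV) / P = 92,750.9864 / 24,955.8552 = 3.71660 half-year periods.
In years: 3.71660 / 2 = 1.85830 years.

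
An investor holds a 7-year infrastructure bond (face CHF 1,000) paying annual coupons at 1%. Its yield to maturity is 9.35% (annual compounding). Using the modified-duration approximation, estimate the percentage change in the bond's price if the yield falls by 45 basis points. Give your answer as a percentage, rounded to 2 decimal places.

+2.76%

Periodic yield y = 0.0935. Modified duration first:
  t   CF        PV=CF/(1+0.0935)^t    t·PV
  1        10.00         9.1449         9.1449
  2        10.00         8.3630        16.7260
  3        10.00         7.6479        22.9438
  4        10.00         6.9940        27.9759
  5        10.00         6.3960        31.9798
  6        10.00         5.8491        35.0945
  7     1,010.00       540.2439     3,781.7072
  Σ                    584.6388     3,925.5722
P = 584.6388; D_Mac = 6.71453 yrs; D_mod = 6.71453/(1+0.0935) = 6.14040 yrs.
ΔP/P ≈ -D_mod · Δy = -6.14040 × (-0.0045) = +0.027632 = +2.7632%.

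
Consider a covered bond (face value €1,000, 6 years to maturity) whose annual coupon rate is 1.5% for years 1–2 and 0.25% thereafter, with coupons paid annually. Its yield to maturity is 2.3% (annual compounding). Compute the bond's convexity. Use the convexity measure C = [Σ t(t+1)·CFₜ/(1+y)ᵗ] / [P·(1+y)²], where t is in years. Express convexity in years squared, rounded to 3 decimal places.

38.821

With y = 0.023:
  t   CF        PV=CF/(1+0.023)^t    t·PV        t(t+1)·PV
  1        15.00        14.6628        14.6628          29.3255
  2        15.00        14.3331        28.6662          85.9986
  3         2.50         2.3351         7.0054          28.0217
  4         2.50         2.2826         9.1306          45.6528
  5         2.50         2.2313        11.1566          66.9396
  6     1,002.50       874.6425     5,247.8550      36,734.9852
  Σ                    910.4875     5,318.4766      36,990.9234
P = 910.4875.
Convexity = Σ t(t+1)·PV / [P·(1+y)²] = 36,990.9234 / (910.4875 × 1.046529) = 38.82129.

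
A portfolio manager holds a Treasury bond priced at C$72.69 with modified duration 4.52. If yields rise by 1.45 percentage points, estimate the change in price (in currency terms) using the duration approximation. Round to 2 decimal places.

Duration approximation: ΔP/P ≈ -D_mod · Δy = -4.52 × (+0.0145) = -0.065540.
ΔP ≈ 72.69 × (-0.065540) = -4.7641026.

-C$4.76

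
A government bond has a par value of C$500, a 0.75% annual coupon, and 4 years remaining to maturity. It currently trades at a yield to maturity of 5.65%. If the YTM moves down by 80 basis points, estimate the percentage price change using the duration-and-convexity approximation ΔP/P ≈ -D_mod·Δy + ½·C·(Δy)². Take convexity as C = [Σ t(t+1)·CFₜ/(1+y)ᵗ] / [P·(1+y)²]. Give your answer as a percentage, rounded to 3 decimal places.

+3.048%

With y = 0.0565:
  t   CF        PV=CF/(1+0.0565)^t    t·PV        t(t+1)·PV
  1         3.75         3.5495         3.5495           7.0989
  2         3.75         3.3596         6.7193          20.1578
  3         3.75         3.1800         9.5399          38.1596
  4       503.75       404.3310     1,617.3241       8,086.6203
  Σ                    414.4201     1,637.1327       8,152.0366
P = 414.4201; D_Mac = 3.95042 yrs; D_mod = 3.73916 yrs; C = 17.62326.
Duration effect: -3.73916 × (-0.008) = +0.029913
Convexity effect: 0.5 × 17.62326 × (-0.008)² = +0.0005639
ΔP/P ≈ +0.029913 + 0.0005639 = +0.030477 = +3.0477%.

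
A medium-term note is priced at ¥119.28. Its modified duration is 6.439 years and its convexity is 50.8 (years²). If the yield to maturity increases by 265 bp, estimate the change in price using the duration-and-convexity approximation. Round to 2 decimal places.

-¥18.23

Duration effect: -D_mod·Δy = -6.439 × (+0.0265) = -0.1706335
Convexity effect: ½·C·(Δy)² = 0.5 × 50.8 × (0.0265)² = +0.01783715
ΔP/P ≈ -0.1706335 + 0.01783715 = -0.15279635
ΔP ≈ 119.28 × (-0.15279635) = -18.225548628.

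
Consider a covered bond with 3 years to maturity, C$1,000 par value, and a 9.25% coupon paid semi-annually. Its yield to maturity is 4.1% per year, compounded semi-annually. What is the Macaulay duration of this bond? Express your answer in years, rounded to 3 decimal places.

2.711 years

Periodic yield y = 0.0205. Discount each cash flow and weight by its period:
  t   CF        PV=CF/(1+0.0205)^t    t·PV
  1        46.25        45.3209        45.3209
  2        46.25        44.4105        88.8210
  3        46.25        43.5184       130.5551
  4        46.25        42.6442       170.5767
  5        46.25        41.7875       208.9376
  6     1,046.25       926.3123     5,557.8736
  Σ                  1,143.9938     6,202.0850
Price P = Σ PV = 1,143.9938.
Macaulay duration = Σ(t·PV) / P = 6,202.0850 / 1,143.9938 = 5.42143 half-year periods.
In years: 5.42143 / 2 = 2.71072 years.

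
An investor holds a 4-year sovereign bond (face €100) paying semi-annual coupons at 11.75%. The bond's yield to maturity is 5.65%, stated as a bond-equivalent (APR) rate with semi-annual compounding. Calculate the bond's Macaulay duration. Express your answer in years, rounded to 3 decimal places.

Periodic yield y = 0.02825. Discount each cash flow and weight by its period:
  t   CF        PV=CF/(1+0.02825)^t    t·PV
  1        5.875         5.7136         5.7136
  2        5.875         5.5566        11.1132
  3        5.875         5.4040        16.2119
  4        5.875         5.2555        21.0219
  5        5.875         5.1111        25.5555
  6        5.875         4.9707        29.8241
  7        5.875         4.8341        33.8388
  8      105.875        84.7235       677.7877
  Σ                    121.5690       821.0667
Price P = Σ PV = 121.5690.
Macaulay duration = Σ(t·PV) / P = 821.0667 / 121.5690 = 6.75391 half-year periods.
In years: 6.75391 / 2 = 3.37696 years.

3.377 years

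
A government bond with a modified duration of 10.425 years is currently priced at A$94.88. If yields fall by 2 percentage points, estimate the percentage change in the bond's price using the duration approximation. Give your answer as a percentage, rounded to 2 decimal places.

+20.85%

Duration approximation: ΔP/P ≈ -D_mod · Δy = -10.425 × (-0.02) = +0.208500.
As a percentage: +20.8500%.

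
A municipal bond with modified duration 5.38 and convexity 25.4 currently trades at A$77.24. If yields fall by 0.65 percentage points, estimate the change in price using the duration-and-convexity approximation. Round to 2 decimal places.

Duration effect: -D_mod·Δy = -5.38 × (-0.0065) = +0.034970
Convexity effect: ½·C·(Δy)² = 0.5 × 25.4 × (-0.0065)² = +0.000536575
ΔP/P ≈ +0.034970 + 0.000536575 = +0.035506575
ΔP ≈ 77.24 × (+0.035506575) = +2.742527853.

+A$2.74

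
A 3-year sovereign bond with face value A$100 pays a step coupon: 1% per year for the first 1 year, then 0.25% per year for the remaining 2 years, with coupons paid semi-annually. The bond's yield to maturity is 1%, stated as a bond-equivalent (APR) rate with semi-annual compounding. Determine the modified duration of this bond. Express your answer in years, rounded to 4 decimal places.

Periodic yield y = 0.005. First find Macaulay duration:
  t   CF        PV=CF/(1+0.005)^t    t·PV
  1        0.500         0.4975         0.4975
  2        0.500         0.4950         0.9901
  3        0.125         0.1231         0.3694
  4        0.125         0.1225         0.4901
  5        0.125         0.1219         0.6096
  6      100.125        97.1731       583.0387
  Σ                     98.5333       585.9955
P = 98.5333; Macaulay duration = 585.9955 / 98.5333 = 5.94718 half-year periods = 2.97359 years.
Modified duration = D_Mac / (1 + y) = 2.97359 / 1.005 = 2.95880 years.

2.9588 years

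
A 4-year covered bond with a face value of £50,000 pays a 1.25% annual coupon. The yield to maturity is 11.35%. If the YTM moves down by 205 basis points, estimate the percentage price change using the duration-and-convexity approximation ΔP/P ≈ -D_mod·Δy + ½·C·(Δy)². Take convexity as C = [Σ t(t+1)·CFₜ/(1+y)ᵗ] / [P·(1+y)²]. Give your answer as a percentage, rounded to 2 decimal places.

+7.52%

With y = 0.1135:
  t   CF        PV=CF/(1+0.1135)^t    t·PV        t(t+1)·PV
  1       625.00       561.2932       561.2932       1,122.5864
  2       625.00       504.0801     1,008.1603       3,024.4808
  3       625.00       452.6988     1,358.0964       5,432.3857
  4    50,625.00    32,930.9418   131,723.7670     658,618.8350
  Σ                 34,449.0139   134,651.3169     668,198.2879
P = 34,449.0139; D_Mac = 3.90871 yrs; D_mod = 3.51029 yrs; C = 15.64401.
Duration effect: -3.51029 × (-0.0205) = +0.071961
Convexity effect: 0.5 × 15.64401 × (-0.0205)² = +0.0032872
ΔP/P ≈ +0.071961 + 0.0032872 = +0.075248 = +7.5248%.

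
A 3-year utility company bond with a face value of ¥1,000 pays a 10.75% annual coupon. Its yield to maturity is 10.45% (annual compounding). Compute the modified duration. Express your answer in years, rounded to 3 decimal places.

Periodic yield y = 0.1045. First find Macaulay duration:
  t   CF        PV=CF/(1+0.1045)^t    t·PV
  1       107.50        97.3291        97.3291
  2       107.50        88.1205       176.2410
  3     1,107.50       821.9522     2,465.8567
  Σ                  1,007.4018     2,739.4268
P = 1,007.4018; Macaulay duration = 2,739.4268 / 1,007.4018 = 2.71930 years.
Modified duration = D_Mac / (1 + y) = 2.71930 / 1.1045 = 2.46202 years.

2.462 years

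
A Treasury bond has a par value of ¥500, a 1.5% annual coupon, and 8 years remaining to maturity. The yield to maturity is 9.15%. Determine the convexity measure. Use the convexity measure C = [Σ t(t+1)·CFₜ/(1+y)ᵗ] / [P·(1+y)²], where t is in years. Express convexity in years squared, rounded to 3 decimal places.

With y = 0.0915:
  t   CF        PV=CF/(1+0.0915)^t    t·PV        t(t+1)·PV
  1         7.50         6.8713         6.8713          13.7426
  2         7.50         6.2953        12.5905          37.7716
  3         7.50         5.7675        17.3026          69.2104
  4         7.50         5.2840        21.1362         105.6809
  5         7.50         4.8411        24.2054         145.2325
  6         7.50         4.4353        26.6115         186.2808
  7         7.50         4.0635        28.4442         227.5533
  8       507.50       251.9104     2,015.2833      18,137.5500
  Σ                    289.4683     2,152.4450      18,923.0220
P = 289.4683.
Convexity = Σ t(t+1)·PV / [P·(1+y)²] = 18,923.0220 / (289.4683 × 1.191372) = 54.87089.

54.871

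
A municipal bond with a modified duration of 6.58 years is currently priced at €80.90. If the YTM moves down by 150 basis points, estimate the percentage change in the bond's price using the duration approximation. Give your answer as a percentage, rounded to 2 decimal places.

+9.87%

Duration approximation: ΔP/P ≈ -D_mod · Δy = -6.58 × (-0.015) = +0.098700.
As a percentage: +9.8700%.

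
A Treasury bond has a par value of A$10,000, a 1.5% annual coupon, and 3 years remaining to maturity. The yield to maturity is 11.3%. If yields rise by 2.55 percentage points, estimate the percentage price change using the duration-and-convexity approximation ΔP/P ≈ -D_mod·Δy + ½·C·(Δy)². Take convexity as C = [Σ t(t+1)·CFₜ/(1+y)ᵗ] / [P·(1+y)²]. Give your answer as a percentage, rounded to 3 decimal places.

-6.448%

With y = 0.113:
  t   CF        PV=CF/(1+0.113)^t    t·PV        t(t+1)·PV
  1       150.00       134.7709       134.7709         269.5418
  2       150.00       121.0880       242.1759         726.5277
  3    10,150.00     7,361.7413    22,085.2238      88,340.8951
  Σ                  7,617.6001    22,462.1706      89,336.9646
P = 7,617.6001; D_Mac = 2.94872 yrs; D_mod = 2.64934 yrs; C = 9.46722.
Duration effect: -2.64934 × (+0.0255) = -0.067558
Convexity effect: 0.5 × 9.46722 × (0.0255)² = +0.0030780
ΔP/P ≈ -0.067558 + 0.0030780 = -0.064480 = -6.4480%.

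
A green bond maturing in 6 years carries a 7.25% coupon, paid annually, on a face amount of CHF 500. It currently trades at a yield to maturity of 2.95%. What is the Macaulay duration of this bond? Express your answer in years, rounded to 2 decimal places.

Periodic yield y = 0.0295. Discount each cash flow and weight by its year:
  t   CF        PV=CF/(1+0.0295)^t    t·PV
  1        36.25        35.2113        35.2113
  2        36.25        34.2023        68.4046
  3        36.25        33.2222        99.6667
  4        36.25        32.2703       129.0811
  5        36.25        31.3456       156.7279
  6       536.25       450.4112     2,702.4673
  Σ                    616.6629     3,191.5589
Price P = Σ PV = 616.6629.
Macaulay duration = Σ(t·PV) / P = 3,191.5589 / 616.6629 = 5.17553 years.

5.18 years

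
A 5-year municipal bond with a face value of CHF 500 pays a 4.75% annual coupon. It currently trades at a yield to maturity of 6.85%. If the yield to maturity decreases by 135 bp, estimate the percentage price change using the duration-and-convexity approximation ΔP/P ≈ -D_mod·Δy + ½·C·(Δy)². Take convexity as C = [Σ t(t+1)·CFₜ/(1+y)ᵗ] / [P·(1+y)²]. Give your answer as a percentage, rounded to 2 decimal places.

+5.95%

With y = 0.0685:
  t   CF        PV=CF/(1+0.0685)^t    t·PV        t(t+1)·PV
  1        23.75        22.2274        22.2274          44.4548
  2        23.75        20.8025        41.6049         124.8147
  3        23.75        19.4688        58.4065         233.6261
  4        23.75        18.2207        72.8829         364.4144
  5       523.75       376.0550     1,880.2752      11,281.6509
  Σ                    456.7745     2,075.3969      12,048.9609
P = 456.7745; D_Mac = 4.54359 yrs; D_mod = 4.25231 yrs; C = 23.10461.
Duration effect: -4.25231 × (-0.0135) = +0.057406
Convexity effect: 0.5 × 23.10461 × (-0.0135)² = +0.0021054
ΔP/P ≈ +0.057406 + 0.0021054 = +0.059512 = +5.9512%.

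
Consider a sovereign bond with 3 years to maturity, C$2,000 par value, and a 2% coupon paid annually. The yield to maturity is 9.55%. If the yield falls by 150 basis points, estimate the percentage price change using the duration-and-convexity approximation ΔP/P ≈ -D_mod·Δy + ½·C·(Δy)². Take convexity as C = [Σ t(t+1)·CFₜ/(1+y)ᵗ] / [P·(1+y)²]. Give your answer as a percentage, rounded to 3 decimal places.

With y = 0.0955:
  t   CF        PV=CF/(1+0.0955)^t    t·PV        t(t+1)·PV
  1        40.00        36.5130        36.5130          73.0260
  2        40.00        33.3300        66.6600         199.9800
  3     2,040.00     1,551.6473     4,654.9420      18,619.7681
  Σ                  1,621.4903     4,758.1150      18,892.7741
P = 1,621.4903; D_Mac = 2.93441 yrs; D_mod = 2.67860 yrs; C = 9.70860.
Duration effect: -2.67860 × (-0.015) = +0.040179
Convexity effect: 0.5 × 9.70860 × (-0.015)² = +0.0010922
ΔP/P ≈ +0.040179 + 0.0010922 = +0.041271 = +4.1271%.

+4.127%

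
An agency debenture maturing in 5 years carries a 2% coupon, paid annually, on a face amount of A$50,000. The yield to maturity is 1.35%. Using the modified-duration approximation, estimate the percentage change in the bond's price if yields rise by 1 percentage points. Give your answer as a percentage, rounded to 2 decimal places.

Periodic yield y = 0.0135. Modified duration first:
  t   CF        PV=CF/(1+0.0135)^t    t·PV
  1     1,000.00       986.6798       986.6798
  2     1,000.00       973.5371     1,947.0741
  3     1,000.00       960.5694     2,881.7082
  4     1,000.00       947.7744     3,791.0977
  5    51,000.00    47,692.6452   238,463.2262
  Σ                 51,561.2060   248,069.7860
P = 51,561.2060; D_Mac = 4.81117 yrs; D_mod = 4.81117/(1+0.0135) = 4.74709 yrs.
ΔP/P ≈ -D_mod · Δy = -4.74709 × (+0.01) = -0.047471 = -4.7471%.

-4.75%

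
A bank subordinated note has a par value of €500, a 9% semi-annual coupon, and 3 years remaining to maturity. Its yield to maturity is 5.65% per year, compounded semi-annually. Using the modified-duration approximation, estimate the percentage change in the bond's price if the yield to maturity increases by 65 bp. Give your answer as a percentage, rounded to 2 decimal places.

Periodic yield y = 0.02825. Modified duration first:
  t   CF        PV=CF/(1+0.02825)^t    t·PV
  1        22.50        21.8818        21.8818
  2        22.50        21.2807        42.5613
  3        22.50        20.6960        62.0880
  4        22.50        20.1274        80.5096
  5        22.50        19.5744        97.8721
  6       522.50       442.0730     2,652.4380
  Σ                    545.6333     2,957.3508
P = 545.6333; D_Mac = 5.42003 half-year periods = 2.71002 yrs; D_mod = 2.71002/(1+0.02825) = 2.63556 yrs.
ΔP/P ≈ -D_mod · Δy = -2.63556 × (+0.0065) = -0.017131 = -1.7131%.

-1.71%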